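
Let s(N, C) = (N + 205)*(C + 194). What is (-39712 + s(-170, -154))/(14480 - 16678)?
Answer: 19156/1099 ≈ 17.430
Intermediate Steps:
s(N, C) = (194 + C)*(205 + N) (s(N, C) = (205 + N)*(194 + C) = (194 + C)*(205 + N))
(-39712 + s(-170, -154))/(14480 - 16678) = (-39712 + (39770 + 194*(-170) + 205*(-154) - 154*(-170)))/(14480 - 16678) = (-39712 + (39770 - 32980 - 31570 + 26180))/(-2198) = (-39712 + 1400)*(-1/2198) = -38312*(-1/2198) = 19156/1099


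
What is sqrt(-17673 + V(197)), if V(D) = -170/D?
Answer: I*sqrt(685904947)/197 ≈ 132.94*I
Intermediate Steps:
sqrt(-17673 + V(197)) = sqrt(-17673 - 170/197) = sqrt(-3481751/197) = I*sqrt(685904947)/197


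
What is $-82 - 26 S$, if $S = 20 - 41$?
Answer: $464$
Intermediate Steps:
$S = -21$
$-82 - 26 S = -82 - -546 = -82 + 546 = 464$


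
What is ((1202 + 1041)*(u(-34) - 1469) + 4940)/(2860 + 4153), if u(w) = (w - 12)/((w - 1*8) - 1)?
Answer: -141367983/301559 ≈ -468.79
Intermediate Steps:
u(w) = (-12 + w)/(-9 + w) (u(w) = (-12 + w)/((w - 8) - 1) = (-12 + w)/((-8 + w) - 1) = (-12 + w)/(-9 + w))
((1202 + 1041)*(u(-34) - 1469) + 4940)/(2860 + 4153) = ((1202 + 1041)*((-12 - 34)/(-9 - 34) - 1469) + 4940)/(2860 + 4153) = (2243*(-46/(-43) - 1469) + 4940)/7013 = (2243*(-1/43*(-46) - 1469) + 4940)*(1/7013) = (2243*(46/43 - 1469) + 4940)*(1/7013) = (2243*(-63121/43) + 4940)*(1/7013) = (-141580403/43 + 4940)*(1/7013) = -141367983/43*1/7013 = -141367983/301559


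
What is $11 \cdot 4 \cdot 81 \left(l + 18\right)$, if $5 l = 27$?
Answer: $\frac{416988}{5} \approx 83398.0$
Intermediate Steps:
$l = \frac{27}{5}$ ($l = \frac{1}{5} \cdot 27 = \frac{27}{5} \approx 5.4$)
$11 \cdot 4 \cdot 81 \left(l + 18\right) = 11 \cdot 4 \cdot 81 \left(\frac{27}{5} + 18\right) = 44 \cdot 81 \cdot \frac{117}{5} = 3564 \cdot \frac{117}{5} = \frac{416988}{5}$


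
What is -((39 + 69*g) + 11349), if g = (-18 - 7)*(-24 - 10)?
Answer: -70038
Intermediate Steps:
g = 850 (g = -25*(-34) = 850)
-((39 + 69*g) + 11349) = -((39 + 69*850) + 11349) = -((39 + 58650) + 11349) = -(58689 + 11349) = -1*70038 = -70038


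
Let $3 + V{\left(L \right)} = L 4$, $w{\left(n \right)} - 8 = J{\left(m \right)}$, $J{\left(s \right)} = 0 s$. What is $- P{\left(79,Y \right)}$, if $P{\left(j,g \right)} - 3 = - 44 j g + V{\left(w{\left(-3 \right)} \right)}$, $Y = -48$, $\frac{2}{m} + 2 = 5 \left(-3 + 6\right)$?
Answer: $-166880$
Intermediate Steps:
$m = \frac{2}{13}$ ($m = \frac{2}{-2 + 5 \left(-3 + 6\right)} = \frac{2}{-2 + 5 \cdot 3} = \frac{2}{-2 + 15} = \frac{2}{13} \approx 0.15385$)
$J{\left(s \right)} = 0$
$w{\left(n \right)} = 8$ ($w{\left(n \right)} = 8 + 0 = 8$)
$V{\left(L \right)} = -3 + 4 L$ ($V{\left(L \right)} = -3 + L 4 = -3 + 4 L$)
$P{\left(j,g \right)} = 32 - 44 g j$ ($P{\left(j,g \right)} = 3 + \left(- 44 j g + \left(-3 + 4 \cdot 8\right)\right) = 3 - \left(-29 + 44 g j\right) = 32 - 44 g j$)
$- P{\left(79,Y \right)} = - (32 - \left(-2112\right) 79) = - (32 + 166848) = \left(-1\right) 166880 = -166880$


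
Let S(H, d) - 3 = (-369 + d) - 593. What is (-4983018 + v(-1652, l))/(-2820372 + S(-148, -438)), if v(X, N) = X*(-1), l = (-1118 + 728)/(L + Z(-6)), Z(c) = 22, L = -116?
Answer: 4981366/2821769 ≈ 1.7653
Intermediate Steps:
S(H, d) = -959 + d (S(H, d) = 3 + ((-369 + d) - 593) = 3 + (-962 + d) = -959 + d)
l = 195/47 (l = (-1118 + 728)/(-116 + 22) = -390/(-94) = -390*(-1/94) = 195/47 ≈ 4.1489)
v(X, N) = -X
(-4983018 + v(-1652, l))/(-2820372 + S(-148, -438)) = (-4983018 - 1*(-1652))/(-2820372 + (-959 - 438)) = (-4983018 + 1652)/(-2820372 - 1397) = -4981366/(-2821769) = -4981366*(-1/2821769) = 4981366/2821769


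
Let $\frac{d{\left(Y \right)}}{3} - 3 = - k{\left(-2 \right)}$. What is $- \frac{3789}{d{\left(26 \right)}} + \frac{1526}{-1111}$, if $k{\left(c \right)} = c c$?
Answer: $\frac{1401667}{1111} \approx 1261.6$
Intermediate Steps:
$k{\left(c \right)} = c^{2}$
$d{\left(Y \right)} = -3$ ($d{\left(Y \right)} = 9 + 3 \left(- \left(-2\right)^{2}\right) = 9 + 3 \left(\left(-1\right) 4\right) = 9 + 3 \left(-4\right) = 9 - 12 = -3$)
$- \frac{3789}{d{\left(26 \right)}} + \frac{1526}{-1111} = - \frac{3789}{-3} + \frac{1526}{-1111} = \left(-3789\right) \left(- \frac{1}{3}\right) + 1526 \left(- \frac{1}{1111}\right) = 1263 - \frac{1526}{1111} = \frac{1401667}{1111}$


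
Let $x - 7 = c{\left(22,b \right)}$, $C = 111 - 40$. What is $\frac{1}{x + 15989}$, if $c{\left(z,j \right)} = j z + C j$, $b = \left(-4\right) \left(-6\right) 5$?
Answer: $\frac{1}{27156} \approx 3.6824 \cdot 10^{-5}$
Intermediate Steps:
$b = 120$ ($b = 24 \cdot 5 = 120$)
$C = 71$
$c{\left(z,j \right)} = 71 j + j z$ ($c{\left(z,j \right)} = j z + 71 j = 71 j + j z$)
$x = 11167$ ($x = 7 + 120 \left(71 + 22\right) = 7 + 120 \cdot 93 = 7 + 11160 = 11167$)
$\frac{1}{x + 15989} = \frac{1}{11167 + 15989} = \frac{1}{27156}$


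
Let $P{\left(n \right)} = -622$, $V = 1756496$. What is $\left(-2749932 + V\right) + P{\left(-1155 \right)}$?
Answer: $-994058$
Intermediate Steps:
$\left(-2749932 + V\right) + P{\left(-1155 \right)} = \left(-2749932 + 1756496\right) - 622 = -993436 - 622 = -994058$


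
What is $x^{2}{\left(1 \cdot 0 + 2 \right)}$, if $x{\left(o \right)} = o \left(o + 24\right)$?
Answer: $2704$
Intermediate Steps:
$x{\left(o \right)} = o \left(24 + o\right)$
$x^{2}{\left(1 \cdot 0 + 2 \right)} = \left(\left(1 \cdot 0 + 2\right) \left(24 + \left(1 \cdot 0 + 2\right)\right)\right)^{2} = \left(\left(0 + 2\right) \left(24 + \left(0 + 2\right)\right)\right)^{2} = \left(2 \left(24 + 2\right)\right)^{2} = \left(2 \cdot 26\right)^{2} = 52^{2} = 2704$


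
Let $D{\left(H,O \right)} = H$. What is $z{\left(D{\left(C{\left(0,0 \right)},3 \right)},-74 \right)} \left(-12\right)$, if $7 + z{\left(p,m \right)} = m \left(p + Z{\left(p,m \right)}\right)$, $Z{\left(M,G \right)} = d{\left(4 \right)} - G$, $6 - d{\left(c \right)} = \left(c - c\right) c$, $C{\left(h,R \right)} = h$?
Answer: $71124$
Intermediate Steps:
$d{\left(c \right)} = 6$ ($d{\left(c \right)} = 6 - \left(c - c\right) c = 6 - 0 c = 6 - 0 = 6 + 0 = 6$)
$Z{\left(M,G \right)} = 6 - G$
$z{\left(p,m \right)} = -7 + m \left(6 + p - m\right)$ ($z{\left(p,m \right)} = -7 + m \left(p - \left(-6 + m\right)\right) = -7 + m \left(6 + p - m\right)$)
$z{\left(D{\left(C{\left(0,0 \right)},3 \right)},-74 \right)} \left(-12\right) = \left(-7 - 0 - - 74 \left(-6 - 74\right)\right) \left(-12\right) = \left(-7 + 0 - \left(-74\right) \left(-80\right)\right) \left(-12\right) = \left(-7 + 0 - 5920\right) \left(-12\right) = \left(-5927\right) \left(-12\right) = 71124$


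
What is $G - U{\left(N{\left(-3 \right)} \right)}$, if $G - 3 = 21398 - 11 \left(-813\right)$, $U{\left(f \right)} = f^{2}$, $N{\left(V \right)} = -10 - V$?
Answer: $30295$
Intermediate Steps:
$G = 30344$ ($G = 3 + \left(21398 - 11 \left(-813\right)\right) = 3 + \left(21398 - -8943\right) = 3 + \left(21398 + 8943\right) = 3 + 30341 = 30344$)
$G - U{\left(N{\left(-3 \right)} \right)} = 30344 - \left(-10 - -3\right)^{2} = 30344 - \left(-10 + 3\right)^{2} = 30344 - \left(-7\right)^{2} = 30344 - 49 = 30295$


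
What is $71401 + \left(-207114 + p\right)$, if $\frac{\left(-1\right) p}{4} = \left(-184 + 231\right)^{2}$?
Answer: $-144549$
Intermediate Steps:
$p = -8836$ ($p = - 4 \left(-184 + 231\right)^{2} = - 4 \cdot 47^{2} = \left(-4\right) 2209 = -8836$)
$71401 + \left(-207114 + p\right) = 71401 - 215950 = -144549$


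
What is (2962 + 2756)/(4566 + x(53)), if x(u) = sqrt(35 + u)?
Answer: 6527097/5212067 - 2859*sqrt(22)/5212067 ≈ 1.2497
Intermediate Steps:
(2962 + 2756)/(4566 + x(53)) = (2962 + 2756)/(4566 + sqrt(35 + 53)) = 5718/(4566 + sqrt(88)) = 5718/(4566 + 2*sqrt(22))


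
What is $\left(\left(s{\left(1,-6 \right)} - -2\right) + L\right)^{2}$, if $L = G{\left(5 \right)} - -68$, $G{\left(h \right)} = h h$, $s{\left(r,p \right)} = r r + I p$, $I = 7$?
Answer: $2916$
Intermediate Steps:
$s{\left(r,p \right)} = r^{2} + 7 p$ ($s{\left(r,p \right)} = r r + 7 p = r^{2} + 7 p$)
$G{\left(h \right)} = h^{2}$
$L = 93$ ($L = 5^{2} - -68 = 25 + 68 = 93$)
$\left(\left(s{\left(1,-6 \right)} - -2\right) + L\right)^{2} = \left(\left(\left(1^{2} + 7 \left(-6\right)\right) - -2\right) + 93\right)^{2} = \left(\left(\left(1 - 42\right) + 2\right) + 93\right)^{2} = \left(\left(-41 + 2\right) + 93\right)^{2} = \left(-39 + 93\right)^{2} = 54^{2} = 2916$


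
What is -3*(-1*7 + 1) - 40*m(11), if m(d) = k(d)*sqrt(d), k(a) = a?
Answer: 18 - 440*sqrt(11) ≈ -1441.3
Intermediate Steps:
m(d) = d**(3/2) (m(d) = d*sqrt(d) = d**(3/2))
-3*(-1*7 + 1) - 40*m(11) = -3*(-1*7 + 1) - 440*sqrt(11) = -3*(-7 + 1) - 440*sqrt(11) = -3*(-6) - 440*sqrt(11) = 18 - 440*sqrt(11)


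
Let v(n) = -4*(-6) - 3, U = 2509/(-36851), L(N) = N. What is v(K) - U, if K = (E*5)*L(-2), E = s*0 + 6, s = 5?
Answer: 776380/36851 ≈ 21.068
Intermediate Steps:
E = 6 (E = 5*0 + 6 = 0 + 6 = 6)
U = -2509/36851 (U = 2509*(-1/36851) = -2509/36851 ≈ -0.068085)
K = -60 (K = (6*5)*(-2) = 30*(-2) = -60)
v(n) = 21 (v(n) = 24 - 3 = 21)
v(K) - U = 21 - 1*(-2509/36851) = 21 + 2509/36851 = 776380/36851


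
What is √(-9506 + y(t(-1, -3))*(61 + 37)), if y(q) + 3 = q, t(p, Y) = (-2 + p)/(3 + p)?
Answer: 7*I*√203 ≈ 99.735*I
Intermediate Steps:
t(p, Y) = (-2 + p)/(3 + p)
y(q) = -3 + q
√(-9506 + y(t(-1, -3))*(61 + 37)) = √(-9506 + (-3 + (-2 - 1)/(3 - 1))*(61 + 37)) = √(-9506 + (-3 - 3/2)*98) = √(-9506 - 9/2*98) = √(-9506 - 441) = √(-9947) = 7*I*√203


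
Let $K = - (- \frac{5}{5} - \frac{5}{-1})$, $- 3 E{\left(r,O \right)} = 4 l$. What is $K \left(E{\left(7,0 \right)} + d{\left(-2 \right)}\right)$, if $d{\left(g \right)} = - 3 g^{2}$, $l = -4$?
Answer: $\frac{80}{3} \approx 26.667$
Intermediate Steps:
$E{\left(r,O \right)} = \frac{16}{3}$ ($E{\left(r,O \right)} = - \frac{4 \left(-4\right)}{3} = \left(- \frac{1}{3}\right) \left(-16\right) = \frac{16}{3}$)
$K = -4$ ($K = - (\left(-5\right) \frac{1}{5} - -5) = - (-1 + 5) = \left(-1\right) 4 = -4$)
$K \left(E{\left(7,0 \right)} + d{\left(-2 \right)}\right) = - 4 \left(\frac{16}{3} - 3 \left(-2\right)^{2}\right) = - 4 \left(\frac{16}{3} - 12\right) = \left(-4\right) \left(- \frac{20}{3}\right) = \frac{80}{3}$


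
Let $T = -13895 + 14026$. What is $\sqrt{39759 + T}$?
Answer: $\sqrt{39890} \approx 199.72$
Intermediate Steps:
$T = 131$
$\sqrt{39759 + T} = \sqrt{39759 + 131} = \sqrt{39890}$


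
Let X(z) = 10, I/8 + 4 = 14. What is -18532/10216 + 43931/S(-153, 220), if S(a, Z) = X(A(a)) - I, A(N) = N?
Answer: -28131021/44695 ≈ -629.40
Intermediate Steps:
I = 80 (I = -32 + 8*14 = -32 + 112 = 80)
S(a, Z) = -70 (S(a, Z) = 10 - 1*80 = 10 - 80 = -70)
-18532/10216 + 43931/S(-153, 220) = -18532/10216 + 43931/(-70) = -18532*1/10216 + 43931*(-1/70) = -4633/2554 - 43931/70 = -28131021/44695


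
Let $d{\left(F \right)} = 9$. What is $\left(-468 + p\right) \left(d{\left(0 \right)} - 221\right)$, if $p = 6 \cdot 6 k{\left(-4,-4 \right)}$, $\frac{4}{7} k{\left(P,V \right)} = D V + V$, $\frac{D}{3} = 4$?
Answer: $793728$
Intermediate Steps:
$D = 12$ ($D = 3 \cdot 4 = 12$)
$k{\left(P,V \right)} = \frac{91 V}{4}$ ($k{\left(P,V \right)} = \frac{7 \left(12 V + V\right)}{4} = \frac{7 \cdot 13 V}{4} = \frac{91 V}{4}$)
$p = -3276$ ($p = 6 \cdot 6 \cdot \frac{91}{4} \left(-4\right) = 36 \left(-91\right) = -3276$)
$\left(-468 + p\right) \left(d{\left(0 \right)} - 221\right) = \left(-468 - 3276\right) \left(9 - 221\right) = \left(-3744\right) \left(-212\right) = 793728$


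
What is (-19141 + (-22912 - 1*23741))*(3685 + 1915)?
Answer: -368446400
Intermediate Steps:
(-19141 + (-22912 - 1*23741))*(3685 + 1915) = (-19141 + (-22912 - 23741))*5600 = (-19141 - 46653)*5600 = -65794*5600 = -368446400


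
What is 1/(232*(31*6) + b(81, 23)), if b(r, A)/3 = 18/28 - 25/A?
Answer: 322/13894515 ≈ 2.3175e-5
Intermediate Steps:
b(r, A) = 27/14 - 75/A (b(r, A) = 3*(18/28 - 25/A) = 3*(18*(1/28) - 25/A) = 3*(9/14 - 25/A) = 27/14 - 75/A)
1/(232*(31*6) + b(81, 23)) = 1/(232*(31*6) + (27/14 - 75/23)) = 1/(232*186 + (27/14 - 75*1/23)) = 1/(43152 + (27/14 - 75/23)) = 1/(43152 - 429/322) = 1/(13894515/322) = 322/13894515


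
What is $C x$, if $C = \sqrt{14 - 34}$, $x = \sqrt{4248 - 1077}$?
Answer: $2 i \sqrt{15855} \approx 251.83 i$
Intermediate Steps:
$x = \sqrt{3171} \approx 56.312$
$C = 2 i \sqrt{5}$ ($C = \sqrt{-20} = 2 i \sqrt{5} \approx 4.4721 i$)
$C x = 2 i \sqrt{5} \sqrt{3171} = 2 i \sqrt{15855}$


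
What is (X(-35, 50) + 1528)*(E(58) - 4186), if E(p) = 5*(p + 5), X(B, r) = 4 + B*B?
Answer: -10672347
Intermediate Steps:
X(B, r) = 4 + B²
E(p) = 25 + 5*p (E(p) = 5*(5 + p) = 25 + 5*p)
(X(-35, 50) + 1528)*(E(58) - 4186) = ((4 + (-35)²) + 1528)*((25 + 5*58) - 4186) = ((4 + 1225) + 1528)*((25 + 290) - 4186) = (1229 + 1528)*(315 - 4186) = 2757*(-3871) = -10672347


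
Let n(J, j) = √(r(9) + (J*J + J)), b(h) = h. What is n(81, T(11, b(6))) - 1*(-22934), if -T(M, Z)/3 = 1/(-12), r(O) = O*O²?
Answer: 22934 + 9*√91 ≈ 23020.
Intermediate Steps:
r(O) = O³
T(M, Z) = ¼ (T(M, Z) = -3/(-12) = -3*(-1/12) = ¼)
n(J, j) = √(729 + J + J²) (n(J, j) = √(9³ + (J*J + J)) = √(729 + (J² + J)) = √(729 + (J + J²)) = √(729 + J + J²))
n(81, T(11, b(6))) - 1*(-22934) = √(729 + 81 + 81²) - 1*(-22934) = √(729 + 81 + 6561) + 22934 = √7371 + 22934 = 9*√91 + 22934 = 22934 + 9*√91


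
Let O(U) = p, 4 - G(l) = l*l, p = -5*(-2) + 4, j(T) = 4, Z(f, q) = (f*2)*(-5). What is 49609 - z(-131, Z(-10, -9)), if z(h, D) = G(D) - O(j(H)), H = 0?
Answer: 59619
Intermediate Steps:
Z(f, q) = -10*f (Z(f, q) = (2*f)*(-5) = -10*f)
p = 14 (p = 10 + 4 = 14)
G(l) = 4 - l**2 (G(l) = 4 - l*l = 4 - l**2)
O(U) = 14
z(h, D) = -10 - D**2 (z(h, D) = (4 - D**2) - 1*14 = (4 - D**2) - 14 = -10 - D**2)
49609 - z(-131, Z(-10, -9)) = 49609 - (-10 - (-10*(-10))**2) = 49609 - (-10 - 1*100**2) = 49609 - (-10 - 1*10000) = 49609 - (-10 - 10000) = 49609 - 1*(-10010) = 49609 + 10010 = 59619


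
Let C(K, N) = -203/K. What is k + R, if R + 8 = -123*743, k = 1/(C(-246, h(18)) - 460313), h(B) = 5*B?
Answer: -10349503352861/113236795 ≈ -91397.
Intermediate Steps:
k = -246/113236795 (k = 1/(-203/(-246) - 460313) = 1/(-203*(-1/246) - 460313) = 1/(203/246 - 460313) = 1/(-113236795/246) = -246/113236795 ≈ -2.1724e-6)
R = -91397 (R = -8 - 123*743 = -8 - 91389 = -91397)
k + R = -246/113236795 - 91397 = -10349503352861/113236795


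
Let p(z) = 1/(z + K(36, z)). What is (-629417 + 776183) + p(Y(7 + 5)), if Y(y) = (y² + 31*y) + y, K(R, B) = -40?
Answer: 71621809/488 ≈ 1.4677e+5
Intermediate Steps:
Y(y) = y² + 32*y
p(z) = 1/(-40 + z) (p(z) = 1/(z - 40) = 1/(-40 + z))
(-629417 + 776183) + p(Y(7 + 5)) = (-629417 + 776183) + 1/(-40 + (7 + 5)*(32 + (7 + 5))) = 146766 + 1/(-40 + 12*(32 + 12)) = 146766 + 1/(-40 + 12*44) = 146766 + 1/(-40 + 528) = 146766 + 1/488 = 71621809/488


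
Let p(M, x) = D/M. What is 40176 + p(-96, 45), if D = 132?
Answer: 321397/8 ≈ 40175.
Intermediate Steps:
p(M, x) = 132/M
40176 + p(-96, 45) = 40176 + 132/(-96) = 40176 + 132*(-1/96) = 40176 - 11/8 = 321397/8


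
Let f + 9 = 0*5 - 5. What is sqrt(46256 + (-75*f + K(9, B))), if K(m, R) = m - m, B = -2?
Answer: sqrt(47306) ≈ 217.50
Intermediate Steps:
K(m, R) = 0
f = -14 (f = -9 + (0*5 - 5) = -9 + (0 - 5) = -9 - 5 = -14)
sqrt(46256 + (-75*f + K(9, B))) = sqrt(46256 + (-75*(-14) + 0)) = sqrt(46256 + (1050 + 0)) = sqrt(46256 + 1050) = sqrt(47306)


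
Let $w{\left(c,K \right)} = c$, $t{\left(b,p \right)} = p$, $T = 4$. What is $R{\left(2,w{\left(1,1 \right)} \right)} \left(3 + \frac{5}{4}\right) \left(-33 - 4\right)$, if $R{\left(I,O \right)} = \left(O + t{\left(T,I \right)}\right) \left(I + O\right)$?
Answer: $- \frac{5661}{4} \approx -1415.3$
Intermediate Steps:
$R{\left(I,O \right)} = \left(I + O\right)^{2}$ ($R{\left(I,O \right)} = \left(O + I\right) \left(I + O\right) = \left(I + O\right) \left(I + O\right) = \left(I + O\right)^{2}$)
$R{\left(2,w{\left(1,1 \right)} \right)} \left(3 + \frac{5}{4}\right) \left(-33 - 4\right) = \left(2^{2} + 1^{2} + 2 \cdot 2 \cdot 1\right) \left(3 + \frac{5}{4}\right) \left(-33 - 4\right) = \left(4 + 1 + 4\right) \left(3 + 5 \cdot \frac{1}{4}\right) \left(-37\right) = 9 \left(3 + \frac{5}{4}\right) \left(-37\right) = 9 \cdot \frac{17}{4} \left(-37\right) = \frac{153}{4} \left(-37\right) = - \frac{5661}{4}$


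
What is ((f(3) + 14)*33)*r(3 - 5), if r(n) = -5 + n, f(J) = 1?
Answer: -3465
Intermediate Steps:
((f(3) + 14)*33)*r(3 - 5) = ((1 + 14)*33)*(-5 + (3 - 5)) = (15*33)*(-5 - 2) = 495*(-7) = -3465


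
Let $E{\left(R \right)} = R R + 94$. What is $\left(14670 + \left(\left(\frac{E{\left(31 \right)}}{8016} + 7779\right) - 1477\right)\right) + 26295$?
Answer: $\frac{378893327}{8016} \approx 47267.0$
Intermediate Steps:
$E{\left(R \right)} = 94 + R^{2}$ ($E{\left(R \right)} = R^{2} + 94 = 94 + R^{2}$)
$\left(14670 + \left(\left(\frac{E{\left(31 \right)}}{8016} + 7779\right) - 1477\right)\right) + 26295 = \left(14670 + \left(\left(\frac{94 + 31^{2}}{8016} + 7779\right) - 1477\right)\right) + 26295 = \left(14670 + \left(\left(\left(94 + 961\right) \frac{1}{8016} + 7779\right) - 1477\right)\right) + 26295 = \left(14670 + \left(\left(1055 \cdot \frac{1}{8016} + 7779\right) - 1477\right)\right) + 26295 = \left(14670 + \left(\left(\frac{1055}{8016} + 7779\right) - 1477\right)\right) + 26295 = \left(14670 + \left(\frac{62357519}{8016} - 1477\right)\right) + 26295 = \left(14670 + \frac{50517887}{8016}\right) + 26295 = \frac{168112607}{8016} + 26295 = \frac{378893327}{8016}$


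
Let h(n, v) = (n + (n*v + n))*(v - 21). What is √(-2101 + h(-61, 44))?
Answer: I*√66639 ≈ 258.15*I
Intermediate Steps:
h(n, v) = (-21 + v)*(2*n + n*v) (h(n, v) = (n + (n + n*v))*(-21 + v) = (2*n + n*v)*(-21 + v) = (-21 + v)*(2*n + n*v))
√(-2101 + h(-61, 44)) = √(-2101 - 61*(-42 + 44² - 19*44)) = √(-2101 - 61*(-42 + 1936 - 836)) = √(-2101 - 61*1058) = √(-2101 - 64538) = √(-66639) = I*√66639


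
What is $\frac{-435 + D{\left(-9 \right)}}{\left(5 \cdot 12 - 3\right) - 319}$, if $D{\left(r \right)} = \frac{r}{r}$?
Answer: $\frac{217}{131} \approx 1.6565$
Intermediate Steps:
$D{\left(r \right)} = 1$
$\frac{-435 + D{\left(-9 \right)}}{\left(5 \cdot 12 - 3\right) - 319} = \frac{-435 + 1}{\left(5 \cdot 12 - 3\right) - 319} = - \frac{434}{\left(60 - 3\right) - 319} = - \frac{434}{57 - 319} = - \frac{434}{-262} = \left(-434\right) \left(- \frac{1}{262}\right) = \frac{217}{131}$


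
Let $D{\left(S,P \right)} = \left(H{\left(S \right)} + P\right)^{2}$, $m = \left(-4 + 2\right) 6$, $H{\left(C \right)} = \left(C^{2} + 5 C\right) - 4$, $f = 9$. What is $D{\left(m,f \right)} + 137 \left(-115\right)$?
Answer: $-7834$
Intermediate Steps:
$H{\left(C \right)} = -4 + C^{2} + 5 C$
$m = -12$ ($m = \left(-2\right) 6 = -12$)
$D{\left(S,P \right)} = \left(-4 + P + S^{2} + 5 S\right)^{2}$ ($D{\left(S,P \right)} = \left(\left(-4 + S^{2} + 5 S\right) + P\right)^{2} = \left(-4 + P + S^{2} + 5 S\right)^{2}$)
$D{\left(m,f \right)} + 137 \left(-115\right) = \left(-4 + 9 + \left(-12\right)^{2} + 5 \left(-12\right)\right)^{2} + 137 \left(-115\right) = \left(-4 + 9 + 144 - 60\right)^{2} - 15755 = 89^{2} - 15755 = 7921 - 15755 = -7834$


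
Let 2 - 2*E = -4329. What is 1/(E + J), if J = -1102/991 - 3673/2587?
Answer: 5127434/11090476693 ≈ 0.00046233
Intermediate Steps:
E = 4331/2 (E = 1 - 1/2*(-4329) = 1 + 4329/2 = 4331/2 ≈ 2165.5)
J = -6490817/2563717 (J = -1102*1/991 - 3673*1/2587 = -1102/991 - 3673/2587 = -6490817/2563717 ≈ -2.5318)
1/(E + J) = 1/(4331/2 - 6490817/2563717) = 1/(11090476693/5127434) = 5127434/11090476693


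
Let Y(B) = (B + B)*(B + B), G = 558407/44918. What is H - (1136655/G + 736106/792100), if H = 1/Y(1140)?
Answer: -2102341188154666607881/22993260577444800 ≈ -91433.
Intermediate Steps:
G = 558407/44918 (G = 558407*(1/44918) = 558407/44918 ≈ 12.432)
Y(B) = 4*B² (Y(B) = (2*B)*(2*B) = 4*B²)
H = 1/5198400 (H = 1/(4*1140²) = 1/(4*1299600) = 1/5198400 ≈ 1.9237e-7)
H - (1136655/G + 736106/792100) = 1/5198400 - (1136655/(558407/44918) + 736106/792100) = 1/5198400 - (1136655*(44918/558407) + 736106*(1/792100)) = 1/5198400 - (51056269290/558407 + 368053/396050) = 1/5198400 - 1*20221040975676071/221157092350 = 1/5198400 - 20221040975676071/221157092350 = -2102341188154666607881/22993260577444800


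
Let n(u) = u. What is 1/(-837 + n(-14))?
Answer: -1/851 ≈ -0.0011751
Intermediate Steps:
1/(-837 + n(-14)) = 1/(-837 - 14) = 1/(-851) = -1/851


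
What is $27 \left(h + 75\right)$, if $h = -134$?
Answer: $-1593$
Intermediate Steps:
$27 \left(h + 75\right) = 27 \left(-134 + 75\right) = 27 \left(-59\right) = -1593$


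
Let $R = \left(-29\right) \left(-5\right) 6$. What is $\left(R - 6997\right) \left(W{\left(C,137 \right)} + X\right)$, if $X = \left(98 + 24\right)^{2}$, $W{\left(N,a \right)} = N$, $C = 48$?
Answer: $-91488364$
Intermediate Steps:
$X = 14884$ ($X = 122^{2} = 14884$)
$R = 870$ ($R = 145 \cdot 6 = 870$)
$\left(R - 6997\right) \left(W{\left(C,137 \right)} + X\right) = \left(870 - 6997\right) \left(48 + 14884\right) = \left(-6127\right) 14932 = -91488364$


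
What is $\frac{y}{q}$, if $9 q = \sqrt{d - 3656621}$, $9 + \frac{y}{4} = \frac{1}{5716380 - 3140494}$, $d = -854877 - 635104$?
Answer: $\frac{69548919 i \sqrt{5146602}}{1104755003281} \approx 0.14282 i$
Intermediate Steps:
$d = -1489981$
$y = - \frac{46365946}{1287943}$ ($y = -36 + \frac{4}{5716380 - 3140494} = -36 + \frac{4}{2575886} = -36 + 4 \cdot \frac{1}{2575886} = -36 + \frac{2}{1287943} = - \frac{46365946}{1287943} \approx -36.0$)
$q = \frac{i \sqrt{5146602}}{9}$ ($q = \frac{\sqrt{-1489981 - 3656621}}{9} = \frac{\sqrt{-5146602}}{9} = \frac{i \sqrt{5146602}}{9} \approx 252.07 i$)
$\frac{y}{q} = - \frac{46365946}{1287943 \frac{i \sqrt{5146602}}{9}} = - \frac{46365946 \left(- \frac{3 i \sqrt{5146602}}{1715534}\right)}{1287943} = \frac{69548919 i \sqrt{5146602}}{1104755003281}$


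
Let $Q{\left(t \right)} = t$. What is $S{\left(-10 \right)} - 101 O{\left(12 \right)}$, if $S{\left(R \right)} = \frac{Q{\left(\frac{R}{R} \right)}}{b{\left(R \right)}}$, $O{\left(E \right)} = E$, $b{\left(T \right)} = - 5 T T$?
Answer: $- \frac{606001}{500} \approx -1212.0$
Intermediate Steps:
$b{\left(T \right)} = - 5 T^{2}$
$S{\left(R \right)} = - \frac{1}{5 R^{2}}$ ($S{\left(R \right)} = \frac{R \frac{1}{R}}{\left(-5\right) R^{2}} = 1 \left(- \frac{1}{5 R^{2}}\right) = - \frac{1}{5 R^{2}}$)
$S{\left(-10 \right)} - 101 O{\left(12 \right)} = - \frac{1}{5 \cdot 100} - 1212 = \left(- \frac{1}{5}\right) \frac{1}{100} - 1212 = - \frac{1}{500} - 1212 = - \frac{606001}{500}$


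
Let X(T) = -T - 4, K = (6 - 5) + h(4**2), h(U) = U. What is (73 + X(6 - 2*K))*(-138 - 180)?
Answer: -30846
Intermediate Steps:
K = 17 (K = (6 - 5) + 4**2 = 1 + 16 = 17)
X(T) = -4 - T
(73 + X(6 - 2*K))*(-138 - 180) = (73 + (-4 - (6 - 2*17)))*(-138 - 180) = (73 + (-4 - (6 - 34)))*(-318) = (73 + (-4 - 1*(-28)))*(-318) = (73 + (-4 + 28))*(-318) = (73 + 24)*(-318) = 97*(-318) = -30846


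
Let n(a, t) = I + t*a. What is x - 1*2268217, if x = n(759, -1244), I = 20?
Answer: -3212393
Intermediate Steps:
n(a, t) = 20 + a*t (n(a, t) = 20 + t*a = 20 + a*t)
x = -944176 (x = 20 + 759*(-1244) = 20 - 944196 = -944176)
x - 1*2268217 = -944176 - 1*2268217 = -944176 - 2268217 = -3212393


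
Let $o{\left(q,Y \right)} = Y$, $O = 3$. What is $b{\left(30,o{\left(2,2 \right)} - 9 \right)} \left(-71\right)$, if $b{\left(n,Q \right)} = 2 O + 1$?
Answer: $-497$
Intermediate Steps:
$b{\left(n,Q \right)} = 7$ ($b{\left(n,Q \right)} = 2 \cdot 3 + 1 = 6 + 1 = 7$)
$b{\left(30,o{\left(2,2 \right)} - 9 \right)} \left(-71\right) = 7 \left(-71\right) = -497$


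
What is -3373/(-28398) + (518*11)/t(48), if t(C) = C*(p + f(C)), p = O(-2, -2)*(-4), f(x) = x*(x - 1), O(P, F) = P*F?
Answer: 2081257/12116480 ≈ 0.17177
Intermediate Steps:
O(P, F) = F*P
f(x) = x*(-1 + x)
p = -16 (p = -2*(-2)*(-4) = 4*(-4) = -16)
t(C) = C*(-16 + C*(-1 + C))
-3373/(-28398) + (518*11)/t(48) = -3373/(-28398) + (518*11)/((48*(-16 + 48*(-1 + 48)))) = -3373*(-1/28398) + 5698/((48*(-16 + 48*47))) = 3373/28398 + 5698/((48*(-16 + 2256))) = 3373/28398 + 5698/((48*2240)) = 3373/28398 + 5698/107520 = 3373/28398 + 5698*(1/107520) = 3373/28398 + 407/7680 = 2081257/12116480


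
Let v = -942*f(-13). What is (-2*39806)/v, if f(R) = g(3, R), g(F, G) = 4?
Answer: 19903/942 ≈ 21.128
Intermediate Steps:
f(R) = 4
v = -3768 (v = -942*4 = -3768)
(-2*39806)/v = -2*39806/(-3768) = -79612*(-1/3768) = 19903/942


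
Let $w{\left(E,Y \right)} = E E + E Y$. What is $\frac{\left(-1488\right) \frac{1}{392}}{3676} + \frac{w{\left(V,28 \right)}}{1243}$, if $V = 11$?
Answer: $\frac{3501909}{10177006} \approx 0.3441$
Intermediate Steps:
$w{\left(E,Y \right)} = E^{2} + E Y$
$\frac{\left(-1488\right) \frac{1}{392}}{3676} + \frac{w{\left(V,28 \right)}}{1243} = \frac{\left(-1488\right) \frac{1}{392}}{3676} + \frac{11 \left(11 + 28\right)}{1243} = \left(-1488\right) \frac{1}{392} \cdot \frac{1}{3676} + 11 \cdot 39 \cdot \frac{1}{1243} = \left(- \frac{186}{49}\right) \frac{1}{3676} + 429 \cdot \frac{1}{1243} = - \frac{93}{90062} + \frac{39}{113} = \frac{3501909}{10177006}$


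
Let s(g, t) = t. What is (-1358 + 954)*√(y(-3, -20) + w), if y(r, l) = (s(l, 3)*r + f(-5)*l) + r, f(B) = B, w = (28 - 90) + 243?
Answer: -404*√269 ≈ -6626.1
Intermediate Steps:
w = 181 (w = -62 + 243 = 181)
y(r, l) = -5*l + 4*r (y(r, l) = (3*r - 5*l) + r = (-5*l + 3*r) + r = -5*l + 4*r)
(-1358 + 954)*√(y(-3, -20) + w) = (-1358 + 954)*√((-5*(-20) + 4*(-3)) + 181) = -404*√((100 - 12) + 181) = -404*√(88 + 181) = -404*√269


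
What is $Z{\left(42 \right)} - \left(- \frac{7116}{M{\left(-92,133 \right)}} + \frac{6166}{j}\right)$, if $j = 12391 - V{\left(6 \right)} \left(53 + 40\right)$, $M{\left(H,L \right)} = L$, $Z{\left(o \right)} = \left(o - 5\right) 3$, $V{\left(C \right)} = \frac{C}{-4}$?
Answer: $\frac{28772077}{175427} \approx 164.01$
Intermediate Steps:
$V{\left(C \right)} = - \frac{C}{4}$ ($V{\left(C \right)} = C \left(- \frac{1}{4}\right) = - \frac{C}{4}$)
$Z{\left(o \right)} = -15 + 3 o$ ($Z{\left(o \right)} = \left(-5 + o\right) 3 = -15 + 3 o$)
$j = \frac{25061}{2}$ ($j = 12391 - \left(- \frac{1}{4}\right) 6 \left(53 + 40\right) = 12391 - \left(- \frac{3}{2}\right) 93 = 12391 - - \frac{279}{2} = 12391 + \frac{279}{2} = \frac{25061}{2} \approx 12531.0$)
$Z{\left(42 \right)} - \left(- \frac{7116}{M{\left(-92,133 \right)}} + \frac{6166}{j}\right) = \left(-15 + 3 \cdot 42\right) - \left(- \frac{7116}{133} + \frac{6166}{\frac{25061}{2}}\right) = \left(-15 + 126\right) - \left(\left(-7116\right) \frac{1}{133} + 6166 \cdot \frac{2}{25061}\right) = 111 - \left(- \frac{7116}{133} + \frac{12332}{25061}\right) = 111 - - \frac{9299680}{175427} = 111 + \frac{9299680}{175427} = \frac{28772077}{175427}$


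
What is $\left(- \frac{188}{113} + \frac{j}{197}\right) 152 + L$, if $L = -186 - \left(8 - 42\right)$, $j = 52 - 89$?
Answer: $- \frac{9648656}{22261} \approx -433.43$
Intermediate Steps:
$j = -37$
$L = -152$ ($L = -186 - -34 = -186 + 34 = -152$)
$\left(- \frac{188}{113} + \frac{j}{197}\right) 152 + L = \left(- \frac{188}{113} - \frac{37}{197}\right) 152 - 152 = \left(- \frac{41217}{22261}\right) 152 - 152 = - \frac{6264984}{22261} - 152 = - \frac{9648656}{22261}$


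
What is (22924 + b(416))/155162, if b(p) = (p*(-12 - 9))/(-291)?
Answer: 1113270/7525357 ≈ 0.14794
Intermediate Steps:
b(p) = 7*p/97 (b(p) = (p*(-21))*(-1/291) = -21*p*(-1/291) = 7*p/97)
(22924 + b(416))/155162 = (22924 + (7/97)*416)/155162 = (22924 + 2912/97)*(1/155162) = (2226540/97)*(1/155162) = 1113270/7525357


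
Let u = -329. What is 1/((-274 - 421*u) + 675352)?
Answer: 1/813587 ≈ 1.2291e-6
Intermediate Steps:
1/((-274 - 421*u) + 675352) = 1/((-274 - 421*(-329)) + 675352) = 1/((-274 + 138509) + 675352) = 1/(138235 + 675352) = 1/813587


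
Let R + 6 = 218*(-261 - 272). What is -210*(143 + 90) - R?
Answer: 67270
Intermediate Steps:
R = -116200 (R = -6 + 218*(-261 - 272) = -6 + 218*(-533) = -6 - 116194 = -116200)
-210*(143 + 90) - R = -210*(143 + 90) - 1*(-116200) = -210*233 + 116200 = -48930 + 116200 = 67270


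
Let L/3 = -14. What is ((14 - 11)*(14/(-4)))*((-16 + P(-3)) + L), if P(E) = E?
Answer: 1281/2 ≈ 640.50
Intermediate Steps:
L = -42 (L = 3*(-14) = -42)
((14 - 11)*(14/(-4)))*((-16 + P(-3)) + L) = ((14 - 11)*(14/(-4)))*((-16 - 3) - 42) = (3*(14*(-1/4)))*(-19 - 42) = (3*(-7/2))*(-61) = -21/2*(-61) = 1281/2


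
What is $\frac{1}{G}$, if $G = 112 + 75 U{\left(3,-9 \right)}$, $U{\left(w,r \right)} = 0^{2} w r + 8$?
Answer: $\frac{1}{712} \approx 0.0014045$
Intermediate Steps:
$U{\left(w,r \right)} = 8$ ($U{\left(w,r \right)} = 0 w r + 8 = 0 r + 8 = 0 + 8 = 8$)
$G = 712$ ($G = 112 + 75 \cdot 8 = 112 + 600 = 712$)
$\frac{1}{G} = \frac{1}{712}$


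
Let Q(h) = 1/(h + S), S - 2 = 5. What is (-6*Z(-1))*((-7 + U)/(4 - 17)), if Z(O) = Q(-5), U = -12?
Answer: -57/13 ≈ -4.3846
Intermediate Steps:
S = 7 (S = 2 + 5 = 7)
Q(h) = 1/(7 + h) (Q(h) = 1/(h + 7) = 1/(7 + h))
Z(O) = ½ (Z(O) = 1/(7 - 5) = 1/2 = ½)
(-6*Z(-1))*((-7 + U)/(4 - 17)) = (-6*½)*((-7 - 12)/(4 - 17)) = -(-57)/(-13) = -(-57)*(-1)/13 = -3*19/13 = -57/13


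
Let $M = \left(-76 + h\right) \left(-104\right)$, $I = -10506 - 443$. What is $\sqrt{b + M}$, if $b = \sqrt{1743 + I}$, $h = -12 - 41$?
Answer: $\sqrt{13416 + i \sqrt{9206}} \approx 115.83 + 0.4142 i$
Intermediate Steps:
$h = -53$ ($h = -12 - 41 = -53$)
$I = -10949$
$b = i \sqrt{9206}$ ($b = \sqrt{1743 - 10949} = \sqrt{-9206} = i \sqrt{9206} \approx 95.948 i$)
$M = 13416$ ($M = \left(-76 - 53\right) \left(-104\right) = \left(-129\right) \left(-104\right) = 13416$)
$\sqrt{b + M} = \sqrt{i \sqrt{9206} + 13416} = \sqrt{13416 + i \sqrt{9206}}$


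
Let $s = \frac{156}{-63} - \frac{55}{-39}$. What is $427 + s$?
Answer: $\frac{38760}{91} \approx 425.93$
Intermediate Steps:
$s = - \frac{97}{91}$ ($s = 156 \left(- \frac{1}{63}\right) - - \frac{55}{39} = - \frac{52}{21} + \frac{55}{39} = - \frac{97}{91} \approx -1.0659$)
$427 + s = 427 - \frac{97}{91} = \frac{38760}{91}$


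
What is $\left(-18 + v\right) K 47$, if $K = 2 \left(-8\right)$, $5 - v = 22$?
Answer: $26320$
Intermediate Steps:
$v = -17$ ($v = 5 - 22 = -17$)
$K = -16$
$\left(-18 + v\right) K 47 = \left(-18 - 17\right) \left(-16\right) 47 = \left(-35\right) \left(-16\right) 47 = 560 \cdot 47 = 26320$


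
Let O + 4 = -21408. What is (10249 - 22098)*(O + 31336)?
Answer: -117589476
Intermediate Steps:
O = -21412 (O = -4 - 21408 = -21412)
(10249 - 22098)*(O + 31336) = (10249 - 22098)*(-21412 + 31336) = -11849*9924 = -117589476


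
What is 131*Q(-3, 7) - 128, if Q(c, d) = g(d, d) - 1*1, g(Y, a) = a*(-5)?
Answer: -4844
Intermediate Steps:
g(Y, a) = -5*a
Q(c, d) = -1 - 5*d (Q(c, d) = -5*d - 1*1 = -5*d - 1 = -1 - 5*d)
131*Q(-3, 7) - 128 = 131*(-1 - 5*7) - 128 = 131*(-1 - 35) - 128 = 131*(-36) - 128 = -4716 - 128 = -4844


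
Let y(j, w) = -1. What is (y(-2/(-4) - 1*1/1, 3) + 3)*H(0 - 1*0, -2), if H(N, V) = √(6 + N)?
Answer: 2*√6 ≈ 4.8990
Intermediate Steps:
(y(-2/(-4) - 1*1/1, 3) + 3)*H(0 - 1*0, -2) = (-1 + 3)*√(6 + (0 - 1*0)) = 2*√(6 + (0 + 0)) = 2*√(6 + 0) = 2*√6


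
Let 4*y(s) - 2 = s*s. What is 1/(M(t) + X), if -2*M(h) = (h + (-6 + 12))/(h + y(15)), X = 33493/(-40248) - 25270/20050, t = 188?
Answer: -79002597960/196624626739 ≈ -0.40179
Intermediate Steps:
y(s) = ½ + s²/4 (y(s) = ½ + (s*s)/4 = ½ + s²/4)
X = -168860161/80697240 (X = 33493*(-1/40248) - 25270*1/20050 = -33493/40248 - 2527/2005 = -168860161/80697240 ≈ -2.0925)
M(h) = -(6 + h)/(2*(227/4 + h)) (M(h) = -(h + (-6 + 12))/(2*(h + (½ + (¼)*15²))) = -(h + 6)/(2*(h + (½ + (¼)*225))) = -(6 + h)/(2*(h + (½ + 225/4))) = -(6 + h)/(2*(h + 227/4)) = -(6 + h)/(2*(227/4 + h)))
1/(M(t) + X) = 1/(2*(-6 - 1*188)/(227 + 4*188) - 168860161/80697240) = 1/(2*(-6 - 188)/(227 + 752) - 168860161/80697240) = 1/(2*(-194)/979 - 168860161/80697240) = 1/(2*(1/979)*(-194) - 168860161/80697240) = 1/(-388/979 - 168860161/80697240) = 1/(-196624626739/79002597960) = -79002597960/196624626739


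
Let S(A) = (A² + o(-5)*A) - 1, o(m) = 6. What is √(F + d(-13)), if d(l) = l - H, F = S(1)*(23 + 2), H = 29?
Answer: 6*√3 ≈ 10.392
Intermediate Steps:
S(A) = -1 + A² + 6*A (S(A) = (A² + 6*A) - 1 = -1 + A² + 6*A)
F = 150 (F = (-1 + 1² + 6*1)*(23 + 2) = (-1 + 1 + 6)*25 = 6*25 = 150)
d(l) = -29 + l (d(l) = l - 1*29 = l - 29 = -29 + l)
√(F + d(-13)) = √(150 + (-29 - 13)) = √(150 - 42) = √108 = 6*√3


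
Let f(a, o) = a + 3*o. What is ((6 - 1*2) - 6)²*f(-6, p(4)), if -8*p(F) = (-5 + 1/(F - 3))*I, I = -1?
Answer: -30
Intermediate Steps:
p(F) = -5/8 + 1/(8*(-3 + F)) (p(F) = -(-5 + 1/(F - 3))*(-1)/8 = -(-5 + 1/(-3 + F))*(-1)/8 = -(5 - 1/(-3 + F))/8 = -5/8 + 1/(8*(-3 + F)))
((6 - 1*2) - 6)²*f(-6, p(4)) = ((6 - 1*2) - 6)²*(-6 + 3*((16 - 5*4)/(8*(-3 + 4)))) = ((6 - 2) - 6)²*(-6 + 3*((⅛)*(16 - 20)/1)) = (4 - 6)²*(-6 + 3*((⅛)*1*(-4))) = (-2)²*(-6 + 3*(-½)) = 4*(-6 - 3/2) = 4*(-15/2) = -30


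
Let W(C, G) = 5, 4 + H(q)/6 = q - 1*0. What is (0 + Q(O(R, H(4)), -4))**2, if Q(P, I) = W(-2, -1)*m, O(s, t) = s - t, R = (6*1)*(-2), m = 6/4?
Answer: 225/4 ≈ 56.250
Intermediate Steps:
H(q) = -24 + 6*q (H(q) = -24 + 6*(q - 1*0) = -24 + 6*(q + 0) = -24 + 6*q)
m = 3/2 (m = 6*(1/4) = 3/2 ≈ 1.5000)
R = -12 (R = 6*(-2) = -12)
Q(P, I) = 15/2 (Q(P, I) = 5*(3/2) = 15/2)
(0 + Q(O(R, H(4)), -4))**2 = (0 + 15/2)**2 = (15/2)**2 = 225/4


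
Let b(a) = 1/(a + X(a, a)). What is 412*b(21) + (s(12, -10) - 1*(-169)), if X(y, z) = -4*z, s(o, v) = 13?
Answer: 11054/63 ≈ 175.46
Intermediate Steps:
b(a) = -1/(3*a) (b(a) = 1/(a - 4*a) = 1/(-3*a) = -1/(3*a))
412*b(21) + (s(12, -10) - 1*(-169)) = 412*(-⅓/21) + (13 - 1*(-169)) = 412*(-⅓*1/21) + (13 + 169) = 412*(-1/63) + 182 = -412/63 + 182 = 11054/63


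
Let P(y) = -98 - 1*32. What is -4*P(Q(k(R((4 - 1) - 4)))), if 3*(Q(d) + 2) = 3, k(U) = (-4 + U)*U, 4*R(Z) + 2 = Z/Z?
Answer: 520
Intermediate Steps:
R(Z) = -¼ (R(Z) = -½ + (Z/Z)/4 = -½ + (¼)*1 = -½ + ¼ = -¼)
k(U) = U*(-4 + U)
Q(d) = -1 (Q(d) = -2 + (⅓)*3 = -2 + 1 = -1)
P(y) = -130 (P(y) = -98 - 32 = -130)
-4*P(Q(k(R((4 - 1) - 4)))) = -4*(-130) = 520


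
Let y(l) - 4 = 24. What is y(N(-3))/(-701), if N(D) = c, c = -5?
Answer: -28/701 ≈ -0.039943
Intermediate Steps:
N(D) = -5
y(l) = 28 (y(l) = 4 + 24 = 28)
y(N(-3))/(-701) = 28/(-701) = 28*(-1/701) = -28/701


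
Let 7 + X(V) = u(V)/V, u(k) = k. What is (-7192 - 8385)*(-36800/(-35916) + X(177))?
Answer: 695886898/8979 ≈ 77502.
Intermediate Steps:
X(V) = -6 (X(V) = -7 + V/V = -7 + 1 = -6)
(-7192 - 8385)*(-36800/(-35916) + X(177)) = (-7192 - 8385)*(-36800/(-35916) - 6) = -15577*(-36800*(-1/35916) - 6) = -15577*(9200/8979 - 6) = -15577*(-44674/8979) = 695886898/8979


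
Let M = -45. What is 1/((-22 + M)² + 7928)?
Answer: 1/12417 ≈ 8.0535e-5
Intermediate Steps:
1/((-22 + M)² + 7928) = 1/((-22 - 45)² + 7928) = 1/((-67)² + 7928) = 1/(4489 + 7928) = 1/12417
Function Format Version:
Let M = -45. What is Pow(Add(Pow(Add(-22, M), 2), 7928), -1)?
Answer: Rational(1, 12417) ≈ 8.0535e-5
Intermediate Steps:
Pow(Add(Pow(Add(-22, M), 2), 7928), -1) = Pow(Add(Pow(Add(-22, -45), 2), 7928), -1) = Pow(Add(Pow(-67, 2), 7928), -1) = Pow(Add(4489, 7928), -1) = Pow(12417, -1) = Rational(1, 12417)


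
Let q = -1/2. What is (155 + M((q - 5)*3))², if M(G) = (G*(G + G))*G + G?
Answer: 1251956689/16 ≈ 7.8247e+7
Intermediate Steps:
q = -½ (q = -1*½ = -½ ≈ -0.50000)
M(G) = G + 2*G³ (M(G) = (G*(2*G))*G + G = (2*G²)*G + G = 2*G³ + G = G + 2*G³)
(155 + M((q - 5)*3))² = (155 + ((-½ - 5)*3 + 2*((-½ - 5)*3)³))² = (155 + (-11/2*3 + 2*(-11/2*3)³))² = (155 + (-33/2 + 2*(-33/2)³))² = (155 + (-33/2 + 2*(-35937/8)))² = (155 + (-33/2 - 35937/4))² = (155 - 36003/4)² = (-35383/4)² = 1251956689/16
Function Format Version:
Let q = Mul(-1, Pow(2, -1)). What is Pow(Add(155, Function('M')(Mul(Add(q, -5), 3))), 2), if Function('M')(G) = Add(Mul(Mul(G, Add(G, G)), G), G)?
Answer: Rational(1251956689, 16) ≈ 7.8247e+7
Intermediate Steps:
q = Rational(-1, 2) (q = Mul(-1, Rational(1, 2)) = Rational(-1, 2) ≈ -0.50000)
Function('M')(G) = Add(G, Mul(2, Pow(G, 3))) (Function('M')(G) = Add(Mul(Mul(G, Mul(2, G)), G), G) = Add(Mul(Mul(2, Pow(G, 2)), G), G) = Add(Mul(2, Pow(G, 3)), G) = Add(G, Mul(2, Pow(G, 3))))
Pow(Add(155, Function('M')(Mul(Add(q, -5), 3))), 2) = Pow(Add(155, Add(Mul(Add(Rational(-1, 2), -5), 3), Mul(2, Pow(Mul(Add(Rational(-1, 2), -5), 3), 3)))), 2) = Pow(Add(155, Add(Mul(Rational(-11, 2), 3), Mul(2, Pow(Mul(Rational(-11, 2), 3), 3)))), 2) = Pow(Add(155, Add(Rational(-33, 2), Mul(2, Pow(Rational(-33, 2), 3)))), 2) = Pow(Add(155, Add(Rational(-33, 2), Mul(2, Rational(-35937, 8)))), 2) = Pow(Add(155, Add(Rational(-33, 2), Rational(-35937, 4))), 2) = Pow(Add(155, Rational(-36003, 4)), 2) = Pow(Rational(-35383, 4), 2) = Rational(1251956689, 16)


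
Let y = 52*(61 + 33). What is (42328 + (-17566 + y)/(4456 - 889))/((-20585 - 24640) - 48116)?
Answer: -50323766/110982449 ≈ -0.45344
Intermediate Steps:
y = 4888 (y = 52*94 = 4888)
(42328 + (-17566 + y)/(4456 - 889))/((-20585 - 24640) - 48116) = (42328 + (-17566 + 4888)/(4456 - 889))/((-20585 - 24640) - 48116) = (42328 - 12678/3567)/(-45225 - 48116) = (42328 - 12678*1/3567)/(-93341) = (42328 - 4226/1189)*(-1/93341) = (50323766/1189)*(-1/93341) = -50323766/110982449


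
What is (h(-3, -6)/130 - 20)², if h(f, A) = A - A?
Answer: 400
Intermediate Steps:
h(f, A) = 0
(h(-3, -6)/130 - 20)² = (0/130 - 20)² = (0*(1/130) - 20)² = (0 - 20)² = (-20)² = 400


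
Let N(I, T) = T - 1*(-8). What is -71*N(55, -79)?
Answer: 5041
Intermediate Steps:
N(I, T) = 8 + T (N(I, T) = T + 8 = 8 + T)
-71*N(55, -79) = -71*(8 - 79) = -71*(-71) = 5041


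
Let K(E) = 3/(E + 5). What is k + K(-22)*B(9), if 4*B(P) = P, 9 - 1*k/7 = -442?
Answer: 214649/68 ≈ 3156.6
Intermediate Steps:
k = 3157 (k = 63 - 7*(-442) = 63 + 3094 = 3157)
B(P) = P/4
K(E) = 3/(5 + E)
k + K(-22)*B(9) = 3157 + (3/(5 - 22))*((¼)*9) = 3157 + (3/(-17))*(9/4) = 3157 + (3*(-1/17))*(9/4) = 3157 - 3/17*9/4 = 3157 - 27/68 = 214649/68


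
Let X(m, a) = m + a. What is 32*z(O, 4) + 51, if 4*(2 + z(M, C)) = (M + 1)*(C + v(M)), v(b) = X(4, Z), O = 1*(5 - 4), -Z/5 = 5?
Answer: -285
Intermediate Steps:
Z = -25 (Z = -5*5 = -25)
X(m, a) = a + m
O = 1 (O = 1*1 = 1)
v(b) = -21 (v(b) = -25 + 4 = -21)
z(M, C) = -2 + (1 + M)*(-21 + C)/4 (z(M, C) = -2 + ((M + 1)*(C - 21))/4 = -2 + ((1 + M)*(-21 + C))/4 = -2 + (1 + M)*(-21 + C)/4)
32*z(O, 4) + 51 = 32*(-29/4 - 21/4*1 + (¼)*4 + (¼)*4*1) + 51 = 32*(-29/4 - 21/4 + 1 + 1) + 51 = 32*(-21/2) + 51 = -336 + 51 = -285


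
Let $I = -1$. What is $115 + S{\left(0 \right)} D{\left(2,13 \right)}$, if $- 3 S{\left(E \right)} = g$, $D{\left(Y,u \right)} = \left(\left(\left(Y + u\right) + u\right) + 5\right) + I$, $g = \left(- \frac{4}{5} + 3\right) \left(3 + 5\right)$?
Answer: $- \frac{1091}{15} \approx -72.733$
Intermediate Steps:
$g = \frac{88}{5}$ ($g = \left(\left(-4\right) \frac{1}{5} + 3\right) 8 = \left(- \frac{4}{5} + 3\right) 8 = \frac{11}{5} \cdot 8 = \frac{88}{5} \approx 17.6$)
$D{\left(Y,u \right)} = 4 + Y + 2 u$ ($D{\left(Y,u \right)} = \left(\left(\left(Y + u\right) + u\right) + 5\right) - 1 = \left(\left(Y + 2 u\right) + 5\right) - 1 = \left(5 + Y + 2 u\right) - 1 = 4 + Y + 2 u$)
$S{\left(E \right)} = - \frac{88}{15}$ ($S{\left(E \right)} = \left(- \frac{1}{3}\right) \frac{88}{5} = - \frac{88}{15}$)
$115 + S{\left(0 \right)} D{\left(2,13 \right)} = 115 - \frac{88 \left(4 + 2 + 2 \cdot 13\right)}{15} = 115 - \frac{88 \left(4 + 2 + 26\right)}{15} = 115 - \frac{2816}{15} = - \frac{1091}{15}$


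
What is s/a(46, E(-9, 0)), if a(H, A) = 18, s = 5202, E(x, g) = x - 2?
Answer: 289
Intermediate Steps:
E(x, g) = -2 + x
s/a(46, E(-9, 0)) = 5202/18 = 5202*(1/18) = 289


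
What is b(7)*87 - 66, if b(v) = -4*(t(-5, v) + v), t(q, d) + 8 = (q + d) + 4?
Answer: -1806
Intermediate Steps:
t(q, d) = -4 + d + q (t(q, d) = -8 + ((q + d) + 4) = -8 + ((d + q) + 4) = -8 + (4 + d + q) = -4 + d + q)
b(v) = 36 - 8*v (b(v) = -4*((-4 + v - 5) + v) = -4*((-9 + v) + v) = -4*(-9 + 2*v) = 36 - 8*v)
b(7)*87 - 66 = (36 - 8*7)*87 - 66 = (36 - 56)*87 - 66 = -20*87 - 66 = -1740 - 66 = -1806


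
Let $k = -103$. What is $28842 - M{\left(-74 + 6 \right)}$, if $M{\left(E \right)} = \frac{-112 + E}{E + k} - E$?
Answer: $\frac{546686}{19} \approx 28773.0$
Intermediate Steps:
$M{\left(E \right)} = - E + \frac{-112 + E}{-103 + E}$ ($M{\left(E \right)} = \frac{-112 + E}{E - 103} - E = \frac{-112 + E}{-103 + E} - E = - E + \frac{-112 + E}{-103 + E}$)
$28842 - M{\left(-74 + 6 \right)} = 28842 - \frac{-112 - \left(-74 + 6\right)^{2} + 104 \left(-74 + 6\right)}{-103 + \left(-74 + 6\right)} = 28842 - \frac{-112 - \left(-68\right)^{2} + 104 \left(-68\right)}{-103 - 68} = 28842 - \frac{-112 - 4624 - 7072}{-171} = 28842 - - \frac{-112 - 4624 - 7072}{171} = 28842 - \left(- \frac{1}{171}\right) \left(-11808\right) = 28842 - \frac{1312}{19} = \frac{546686}{19}$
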